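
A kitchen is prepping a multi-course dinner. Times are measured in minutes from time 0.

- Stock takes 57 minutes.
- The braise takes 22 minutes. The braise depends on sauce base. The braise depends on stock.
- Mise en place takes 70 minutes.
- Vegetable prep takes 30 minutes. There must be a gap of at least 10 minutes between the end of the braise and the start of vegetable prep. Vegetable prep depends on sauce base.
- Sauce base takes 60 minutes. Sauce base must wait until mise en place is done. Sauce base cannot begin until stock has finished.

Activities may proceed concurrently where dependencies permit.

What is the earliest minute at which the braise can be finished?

152

Stock can start immediately at minute 0; it finishes at minute 57.
Nothing blocks mise en place, so it runs from minute 0 to minute 70.
Sauce base needs all of mise en place (finishes minute 70); stock (finishes minute 57). That puts its earliest start at minute 70; it finishes at 70 + 60 = minute 130.
The braise cannot start until sauce base (finishes minute 130); stock (finishes minute 57). The controlling bound is minute 130, so the braise finishes at 130 + 22 = minute 152.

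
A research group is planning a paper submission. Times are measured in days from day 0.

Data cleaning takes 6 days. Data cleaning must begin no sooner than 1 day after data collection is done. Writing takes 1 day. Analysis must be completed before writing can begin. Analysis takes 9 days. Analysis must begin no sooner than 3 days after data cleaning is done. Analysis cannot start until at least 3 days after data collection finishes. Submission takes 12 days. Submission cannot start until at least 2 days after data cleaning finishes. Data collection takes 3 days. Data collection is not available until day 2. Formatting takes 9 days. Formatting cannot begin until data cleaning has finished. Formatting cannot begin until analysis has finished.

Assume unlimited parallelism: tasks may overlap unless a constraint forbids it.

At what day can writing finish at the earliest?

25

Data collection waits on its own release at day 2, so it starts at day 2 and finishes at 2 + 3 = day 5.
Data cleaning waits on data collection (finishes day 5, plus 1-day gap → day 6), so it starts at day 6 and finishes at 6 + 6 = day 12.
For analysis: data cleaning (finishes day 12, plus 3-day gap → day 15); data collection (finishes day 5, plus 3-day gap → day 8). Taking the maximum gives a start of day 15, and it finishes at 15 + 9 = day 24.
After analysis (finishes day 24), writing can start at day 24 and finishes at day 25.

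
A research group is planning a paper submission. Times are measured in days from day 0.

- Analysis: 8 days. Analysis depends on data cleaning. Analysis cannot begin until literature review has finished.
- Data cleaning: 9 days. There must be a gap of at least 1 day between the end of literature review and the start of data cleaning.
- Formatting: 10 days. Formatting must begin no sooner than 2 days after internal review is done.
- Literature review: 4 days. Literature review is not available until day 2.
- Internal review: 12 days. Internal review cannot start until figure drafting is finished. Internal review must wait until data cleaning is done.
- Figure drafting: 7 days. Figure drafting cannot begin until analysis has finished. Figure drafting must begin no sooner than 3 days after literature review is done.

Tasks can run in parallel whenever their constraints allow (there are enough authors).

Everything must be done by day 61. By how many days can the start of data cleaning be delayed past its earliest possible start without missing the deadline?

6

After its own release at day 2, literature review can start at day 2 and finishes at day 6.
Data cleaning cannot begin until literature review (finishes day 6, plus 1-day gap → day 7). It runs from day 7 to 7 + 9 = day 16.

Working backward from the deadline:
Nothing follows formatting; the deadline of day 61 is its only limit. It must start by 61 − 10 = day 51.
Since formatting (must start by day 51, minus 2-day gap → day 49) depends on it, internal review must finish by day 49. Backing off its 12-day duration gives a latest start of day 37.
Figure drafting has to be done before internal review (must start by day 37). That means finishing by day 37, i.e. starting by 37 − 7 = day 30.
Since figure drafting (must start by day 30) depends on it, analysis must finish by day 30. Backing off its 8-day duration gives a latest start of day 22.
Data cleaning feeds analysis (must start by day 22); internal review (must start by day 37). Taking the minimum, data cleaning must finish by day 22 and start by 22 − 9 = day 13.
So data cleaning can start as early as day 7 and as late as day 13, giving 13 − 7 = 6 days of slack.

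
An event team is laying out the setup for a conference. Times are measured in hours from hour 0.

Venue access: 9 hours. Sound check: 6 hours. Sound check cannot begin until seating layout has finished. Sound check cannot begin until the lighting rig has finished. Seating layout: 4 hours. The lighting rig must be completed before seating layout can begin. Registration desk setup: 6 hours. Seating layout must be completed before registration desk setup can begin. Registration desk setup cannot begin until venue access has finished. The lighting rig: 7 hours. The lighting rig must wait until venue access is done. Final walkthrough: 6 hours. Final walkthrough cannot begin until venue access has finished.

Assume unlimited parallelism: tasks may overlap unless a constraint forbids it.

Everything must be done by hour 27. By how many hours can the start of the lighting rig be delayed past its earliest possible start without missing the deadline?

Nothing blocks venue access, so it runs from hour 0 to hour 9.
The lighting rig waits on venue access (finishes hour 9), so it starts at hour 9 and finishes at 9 + 7 = hour 16.

Working backward from the deadline:
Registration desk setup has no dependents, so it just needs to finish by hour 27. Starting by 27 − 6 = hour 21 achieves that.
Sound check must finish by hour 27; it takes 6 hours, so it must start by 27 − 6 = hour 21.
For seating layout: registration desk setup (must start by hour 21); sound check (must start by hour 21). The most restrictive is hour 21; with a 4-hour duration, seating layout must start by hour 17.
The lighting rig feeds seating layout (must start by hour 17); sound check (must start by hour 21). Taking the minimum, the lighting rig must finish by hour 17 and start by 17 − 7 = hour 10.
So the lighting rig can start as early as hour 9 and as late as hour 10, giving 10 − 9 = 1 hour of slack.

1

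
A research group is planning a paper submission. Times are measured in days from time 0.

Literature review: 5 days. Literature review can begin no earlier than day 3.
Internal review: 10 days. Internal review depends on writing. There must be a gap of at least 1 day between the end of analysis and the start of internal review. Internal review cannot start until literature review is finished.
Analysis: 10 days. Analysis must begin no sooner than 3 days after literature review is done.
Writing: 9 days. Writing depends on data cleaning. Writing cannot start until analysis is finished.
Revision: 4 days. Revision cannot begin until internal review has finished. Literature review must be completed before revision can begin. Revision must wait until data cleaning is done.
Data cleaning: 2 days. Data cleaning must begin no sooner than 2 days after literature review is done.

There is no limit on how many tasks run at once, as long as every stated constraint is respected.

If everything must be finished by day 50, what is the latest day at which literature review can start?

Revision has no dependents, so it just needs to finish by day 50. Starting by 50 − 4 = day 46 achieves that.
Internal review has to be done before revision (must start by day 46). That means finishing by day 46, i.e. starting by 46 − 10 = day 36.
Since internal review (must start by day 36) depends on it, writing must finish by day 36. Backing off its 9-day duration gives a latest start of day 27.
Data cleaning has several dependents: writing (must start by day 27); revision (must start by day 46). The earliest of those limits is day 27, so data cleaning must start by 27 − 2 = day 25.
Analysis must finish in time for writing (must start by day 27); internal review (must start by day 36, minus 1-day gap → day 35). The tightest is day 27, so analysis must start by 27 − 10 = day 17.
For literature review: data cleaning (must start by day 25, minus 2-day gap → day 23); analysis (must start by day 17, minus 3-day gap → day 14); internal review (must start by day 36); revision (must start by day 46). The most restrictive is day 14; with a 5-day duration, literature review must start by day 9.

9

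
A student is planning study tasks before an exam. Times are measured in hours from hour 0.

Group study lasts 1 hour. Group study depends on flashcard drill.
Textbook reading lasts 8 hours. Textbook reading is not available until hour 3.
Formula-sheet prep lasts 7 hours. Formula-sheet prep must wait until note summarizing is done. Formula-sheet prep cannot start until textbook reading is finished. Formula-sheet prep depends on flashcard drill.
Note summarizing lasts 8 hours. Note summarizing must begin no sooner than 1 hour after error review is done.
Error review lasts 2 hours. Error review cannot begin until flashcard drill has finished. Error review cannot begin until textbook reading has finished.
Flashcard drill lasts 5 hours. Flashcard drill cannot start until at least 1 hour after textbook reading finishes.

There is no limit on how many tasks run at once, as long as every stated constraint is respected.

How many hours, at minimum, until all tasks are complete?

35

Textbook reading waits on its own release at hour 3, so it starts at hour 3 and finishes at 3 + 8 = hour 11.
Flashcard drill waits on textbook reading (finishes hour 11, plus 1-hour gap → hour 12), so it starts at hour 12 and finishes at 12 + 5 = hour 17.
Group study waits on flashcard drill (finishes hour 17), so it starts at hour 17 and finishes at 17 + 1 = hour 18.
Error review has to wait for flashcard drill (finishes hour 17); textbook reading (finishes hour 11). The latest of these is hour 17, so error review runs hour 17 to 17 + 2 = hour 19.
Note summarizing waits on error review (finishes hour 19, plus 1-hour gap → hour 20), so it starts at hour 20 and finishes at 20 + 8 = hour 28.
Formula-sheet prep has to wait for note summarizing (finishes hour 28); textbook reading (finishes hour 11); flashcard drill (finishes hour 17). The latest of these is hour 28, so formula-sheet prep runs hour 28 to 28 + 7 = hour 35.
All tasks are finished once the last one completes. Finish times: Textbook reading at 11, Flashcard drill at 17, Error review at 19, Group study at 18, Note summarizing at 28, Formula-sheet prep at 35. The latest is hour 35.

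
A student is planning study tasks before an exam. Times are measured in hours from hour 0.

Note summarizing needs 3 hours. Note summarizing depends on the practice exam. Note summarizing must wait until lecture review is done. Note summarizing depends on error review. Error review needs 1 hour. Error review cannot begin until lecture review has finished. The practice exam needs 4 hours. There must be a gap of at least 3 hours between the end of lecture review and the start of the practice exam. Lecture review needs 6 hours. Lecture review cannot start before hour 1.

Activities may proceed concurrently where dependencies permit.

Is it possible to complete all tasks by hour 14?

No

Lecture review cannot begin until its own release at hour 1. It runs from hour 1 to 1 + 6 = hour 7.
Error review waits on lecture review (finishes hour 7), so it starts at hour 7 and finishes at 7 + 1 = hour 8.
The practice exam waits on lecture review (finishes hour 7, plus 3-hour gap → hour 10), so it starts at hour 10 and finishes at 10 + 4 = hour 14.
Note summarizing has to wait for the practice exam (finishes hour 14); lecture review (finishes hour 7); error review (finishes hour 8). The latest of these is hour 14, so note summarizing runs hour 14 to 14 + 3 = hour 17.
The earliest everything can be done is hour 17, which is after the deadline of 14, so it is not possible.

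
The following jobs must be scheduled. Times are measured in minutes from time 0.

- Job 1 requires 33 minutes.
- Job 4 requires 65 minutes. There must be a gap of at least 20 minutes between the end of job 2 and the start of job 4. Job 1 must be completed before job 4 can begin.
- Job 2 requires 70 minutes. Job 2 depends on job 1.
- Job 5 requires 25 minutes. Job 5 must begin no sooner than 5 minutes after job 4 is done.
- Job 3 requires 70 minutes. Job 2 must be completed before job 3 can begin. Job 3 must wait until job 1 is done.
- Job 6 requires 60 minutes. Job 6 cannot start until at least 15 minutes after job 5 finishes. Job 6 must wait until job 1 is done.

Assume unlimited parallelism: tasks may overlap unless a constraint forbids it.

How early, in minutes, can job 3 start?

103

Job 1 has no prerequisites, so it starts at minute 0 and finishes at minute 33.
Job 2 waits on job 1 (finishes minute 33), so it starts at minute 33 and finishes at 33 + 70 = minute 103.
Job 3 waits on job 2 (finishes minute 103); job 1 (finishes minute 33). The latest of these is minute 103, which is the earliest job 3 can start.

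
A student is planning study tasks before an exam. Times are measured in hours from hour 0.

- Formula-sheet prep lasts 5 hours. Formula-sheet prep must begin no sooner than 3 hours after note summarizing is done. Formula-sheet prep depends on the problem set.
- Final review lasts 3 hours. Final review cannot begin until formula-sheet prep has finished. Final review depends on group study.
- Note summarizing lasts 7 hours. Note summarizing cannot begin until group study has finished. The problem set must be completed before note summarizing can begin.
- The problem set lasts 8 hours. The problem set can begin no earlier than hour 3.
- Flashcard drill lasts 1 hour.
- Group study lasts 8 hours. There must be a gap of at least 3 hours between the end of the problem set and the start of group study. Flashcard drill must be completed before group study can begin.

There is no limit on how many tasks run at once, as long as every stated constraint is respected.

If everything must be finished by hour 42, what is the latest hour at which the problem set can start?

5

Nothing follows final review; the deadline of hour 42 is its only limit. It must start by 42 − 3 = hour 39.
Formula-sheet prep feeds into final review (must start by hour 39); so formula-sheet prep must finish by hour 39 and therefore start by hour 34.
Since formula-sheet prep (must start by hour 34, minus 3-hour gap → hour 31) depends on it, note summarizing must finish by hour 31. Backing off its 7-hour duration gives a latest start of hour 24.
For group study: note summarizing (must start by hour 24); final review (must start by hour 39). The most restrictive is hour 24; with an 8-hour duration, group study must start by hour 16.
The problem set must finish in time for group study (must start by hour 16, minus 3-hour gap → hour 13); note summarizing (must start by hour 24); formula-sheet prep (must start by hour 34). The tightest is hour 13, so the problem set must start by 13 − 8 = hour 5.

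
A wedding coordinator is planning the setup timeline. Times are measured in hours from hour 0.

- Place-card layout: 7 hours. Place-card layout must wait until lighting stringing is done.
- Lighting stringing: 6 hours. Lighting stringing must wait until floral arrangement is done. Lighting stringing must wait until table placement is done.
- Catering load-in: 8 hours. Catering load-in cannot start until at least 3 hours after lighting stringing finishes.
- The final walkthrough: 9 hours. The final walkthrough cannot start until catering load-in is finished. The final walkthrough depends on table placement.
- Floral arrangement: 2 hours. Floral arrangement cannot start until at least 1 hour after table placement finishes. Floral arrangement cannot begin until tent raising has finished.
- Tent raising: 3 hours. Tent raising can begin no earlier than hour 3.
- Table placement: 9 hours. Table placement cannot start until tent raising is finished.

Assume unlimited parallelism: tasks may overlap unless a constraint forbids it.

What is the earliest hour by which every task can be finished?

Tent raising waits on its own release at hour 3, so it starts at hour 3 and finishes at 3 + 3 = hour 6.
After tent raising (finishes hour 6), table placement can start at hour 6 and finishes at hour 15.
Floral arrangement has to wait for table placement (finishes hour 15, plus 1-hour gap → hour 16); tent raising (finishes hour 6). The latest of these is hour 16, so floral arrangement runs hour 16 to 16 + 2 = hour 18.
Lighting stringing needs all of floral arrangement (finishes hour 18); table placement (finishes hour 15). That puts its earliest start at hour 18; it finishes at 18 + 6 = hour 24.
Place-card layout waits on lighting stringing (finishes hour 24), so it starts at hour 24 and finishes at 24 + 7 = hour 31.
After lighting stringing (finishes hour 24, plus 3-hour gap → hour 27), catering load-in can start at hour 27 and finishes at hour 35.
The final walkthrough cannot start until catering load-in (finishes hour 35); table placement (finishes hour 15). The controlling bound is hour 35, so the final walkthrough finishes at 35 + 9 = hour 44.
All tasks are finished once the last one completes. Finish times: Tent raising at 6, Table placement at 15, Floral arrangement at 18, Lighting stringing at 24, Catering load-in at 35, Place-card layout at 31, The final walkthrough at 44. The latest is hour 44.

44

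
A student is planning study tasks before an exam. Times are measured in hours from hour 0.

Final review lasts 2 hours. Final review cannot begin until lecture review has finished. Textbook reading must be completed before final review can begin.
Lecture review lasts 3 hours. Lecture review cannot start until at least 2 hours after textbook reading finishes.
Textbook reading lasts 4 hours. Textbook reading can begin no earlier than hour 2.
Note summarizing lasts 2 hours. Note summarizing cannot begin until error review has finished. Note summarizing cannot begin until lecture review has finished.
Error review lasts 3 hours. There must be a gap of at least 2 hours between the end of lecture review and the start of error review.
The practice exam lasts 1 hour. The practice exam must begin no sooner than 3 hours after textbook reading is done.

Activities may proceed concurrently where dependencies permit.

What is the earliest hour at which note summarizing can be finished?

18

Textbook reading cannot begin until its own release at hour 2. It runs from hour 2 to 2 + 4 = hour 6.
Lecture review cannot begin until textbook reading (finishes hour 6, plus 2-hour gap → hour 8). It runs from hour 8 to 8 + 3 = hour 11.
Error review waits on lecture review (finishes hour 11, plus 2-hour gap → hour 13), so it starts at hour 13 and finishes at 13 + 3 = hour 16.
Note summarizing needs all of error review (finishes hour 16); lecture review (finishes hour 11). That puts its earliest start at hour 16; it finishes at 16 + 2 = hour 18.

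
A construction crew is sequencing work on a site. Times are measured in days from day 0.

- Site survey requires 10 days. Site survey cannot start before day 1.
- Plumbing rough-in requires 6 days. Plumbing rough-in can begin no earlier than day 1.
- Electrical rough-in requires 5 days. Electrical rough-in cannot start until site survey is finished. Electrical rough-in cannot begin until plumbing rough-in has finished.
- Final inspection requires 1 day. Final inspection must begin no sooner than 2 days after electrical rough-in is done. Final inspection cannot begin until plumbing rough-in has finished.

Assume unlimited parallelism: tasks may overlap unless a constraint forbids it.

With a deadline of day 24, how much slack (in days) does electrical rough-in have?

After its own release at day 1, plumbing rough-in can start at day 1 and finishes at day 7.
Site survey cannot begin until its own release at day 1. It runs from day 1 to 1 + 10 = day 11.
Electrical rough-in cannot start until site survey (finishes day 11); plumbing rough-in (finishes day 7). The controlling bound is day 11, so electrical rough-in finishes at 11 + 5 = day 16.

Working backward from the deadline:
Final inspection must finish by day 24; it takes 1 day, so it must start by 24 − 1 = day 23.
Electrical rough-in has to be done before final inspection (must start by day 23, minus 2-day gap → day 21). That means finishing by day 21, i.e. starting by 21 − 5 = day 16.
So electrical rough-in can start as early as day 11 and as late as day 16, giving 16 − 11 = 5 days of slack.

5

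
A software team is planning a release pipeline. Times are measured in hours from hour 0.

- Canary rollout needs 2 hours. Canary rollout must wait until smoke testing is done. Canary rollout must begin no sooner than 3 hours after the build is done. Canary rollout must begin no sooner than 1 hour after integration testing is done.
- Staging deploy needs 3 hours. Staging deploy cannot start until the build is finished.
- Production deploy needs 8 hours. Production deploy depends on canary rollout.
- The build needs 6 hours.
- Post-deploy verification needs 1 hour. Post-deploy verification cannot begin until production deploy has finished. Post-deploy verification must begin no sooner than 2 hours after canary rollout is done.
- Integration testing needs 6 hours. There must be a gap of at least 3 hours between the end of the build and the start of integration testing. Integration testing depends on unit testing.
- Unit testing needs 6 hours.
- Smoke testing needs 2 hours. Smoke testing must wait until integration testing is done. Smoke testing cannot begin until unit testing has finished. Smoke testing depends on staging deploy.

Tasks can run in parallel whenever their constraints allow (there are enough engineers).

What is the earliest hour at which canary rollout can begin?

17

Unit testing can start immediately at hour 0; it finishes at hour 6.
Nothing blocks the build, so it runs from hour 0 to hour 6.
Staging deploy cannot begin until the build (finishes hour 6). It runs from hour 6 to 6 + 3 = hour 9.
Integration testing has to wait for the build (finishes hour 6, plus 3-hour gap → hour 9); unit testing (finishes hour 6). The latest of these is hour 9, so integration testing runs hour 9 to 9 + 6 = hour 15.
Smoke testing has to wait for integration testing (finishes hour 15); unit testing (finishes hour 6); staging deploy (finishes hour 9). The latest of these is hour 15, so smoke testing runs hour 15 to 15 + 2 = hour 17.
Canary rollout waits on smoke testing (finishes hour 17); the build (finishes hour 6, plus 3-hour gap → hour 9); integration testing (finishes hour 15, plus 1-hour gap → hour 16). The latest of these is hour 17, which is the earliest canary rollout can start.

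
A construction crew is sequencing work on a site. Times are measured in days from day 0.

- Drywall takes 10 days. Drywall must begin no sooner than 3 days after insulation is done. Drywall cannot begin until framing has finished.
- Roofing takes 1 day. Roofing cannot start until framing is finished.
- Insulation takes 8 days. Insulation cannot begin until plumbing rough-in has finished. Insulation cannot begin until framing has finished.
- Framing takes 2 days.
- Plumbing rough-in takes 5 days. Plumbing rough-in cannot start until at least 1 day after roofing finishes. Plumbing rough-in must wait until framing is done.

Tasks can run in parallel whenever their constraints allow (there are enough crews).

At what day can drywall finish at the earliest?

30

Framing can start immediately at day 0; it finishes at day 2.
Roofing cannot begin until framing (finishes day 2). It runs from day 2 to 2 + 1 = day 3.
For plumbing rough-in: roofing (finishes day 3, plus 1-day gap → day 4); framing (finishes day 2). Taking the maximum gives a start of day 4, and it finishes at 4 + 5 = day 9.
Insulation needs all of plumbing rough-in (finishes day 9); framing (finishes day 2). That puts its earliest start at day 9; it finishes at 9 + 8 = day 17.
Drywall cannot start until insulation (finishes day 17, plus 3-day gap → day 20); framing (finishes day 2). The controlling bound is day 20, so drywall finishes at 20 + 10 = day 30.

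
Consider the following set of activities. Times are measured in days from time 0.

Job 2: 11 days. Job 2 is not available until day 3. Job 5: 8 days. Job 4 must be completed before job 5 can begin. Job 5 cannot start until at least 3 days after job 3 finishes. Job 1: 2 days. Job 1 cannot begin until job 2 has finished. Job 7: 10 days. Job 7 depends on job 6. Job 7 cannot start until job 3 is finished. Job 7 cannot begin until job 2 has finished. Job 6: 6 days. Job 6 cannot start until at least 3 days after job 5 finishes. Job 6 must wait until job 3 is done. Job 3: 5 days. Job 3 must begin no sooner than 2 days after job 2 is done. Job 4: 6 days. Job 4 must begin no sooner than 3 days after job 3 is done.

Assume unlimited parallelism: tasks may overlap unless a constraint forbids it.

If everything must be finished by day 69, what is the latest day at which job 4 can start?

Job 7 must finish by day 69; it takes 10 days, so it must start by 69 − 10 = day 59.
Job 6 has to be done before job 7 (must start by day 59). That means finishing by day 59, i.e. starting by 59 − 6 = day 53.
Since job 6 (must start by day 53, minus 3-day gap → day 50) depends on it, job 5 must finish by day 50. Backing off its 8-day duration gives a latest start of day 42.
Since job 5 (must start by day 42) depends on it, job 4 must finish by day 42. Backing off its 6-day duration gives a latest start of day 36.

36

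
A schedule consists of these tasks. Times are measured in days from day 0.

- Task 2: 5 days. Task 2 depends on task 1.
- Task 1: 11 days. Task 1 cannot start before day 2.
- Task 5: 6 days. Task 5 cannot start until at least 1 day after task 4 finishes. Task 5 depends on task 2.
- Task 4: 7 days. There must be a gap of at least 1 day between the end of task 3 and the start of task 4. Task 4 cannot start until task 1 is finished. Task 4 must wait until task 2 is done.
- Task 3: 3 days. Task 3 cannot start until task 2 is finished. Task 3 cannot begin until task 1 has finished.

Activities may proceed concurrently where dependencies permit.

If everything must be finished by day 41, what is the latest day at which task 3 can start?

23

To finish by day 41, task 5 (duration 6) must start no later than day 35.
Task 4 feeds into task 5 (must start by day 35, minus 1-day gap → day 34); so task 4 must finish by day 34 and therefore start by day 27.
Task 3 has to be done before task 4 (must start by day 27, minus 1-day gap → day 26). That means finishing by day 26, i.e. starting by 26 − 3 = day 23.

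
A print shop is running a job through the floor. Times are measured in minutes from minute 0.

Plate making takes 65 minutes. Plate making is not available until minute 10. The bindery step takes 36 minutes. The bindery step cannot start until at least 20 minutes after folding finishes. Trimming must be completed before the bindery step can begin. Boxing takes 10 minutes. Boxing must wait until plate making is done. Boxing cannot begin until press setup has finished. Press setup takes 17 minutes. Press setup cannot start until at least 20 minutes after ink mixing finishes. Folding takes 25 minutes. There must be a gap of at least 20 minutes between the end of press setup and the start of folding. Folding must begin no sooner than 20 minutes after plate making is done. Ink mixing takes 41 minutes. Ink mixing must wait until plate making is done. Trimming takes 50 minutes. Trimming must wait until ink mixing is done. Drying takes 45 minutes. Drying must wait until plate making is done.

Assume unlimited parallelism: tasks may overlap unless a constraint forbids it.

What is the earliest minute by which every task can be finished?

After its own release at minute 10, plate making can start at minute 10 and finishes at minute 75.
After plate making (finishes minute 75), drying can start at minute 75 and finishes at minute 120.
Ink mixing cannot begin until plate making (finishes minute 75). It runs from minute 75 to 75 + 41 = minute 116.
Trimming waits on ink mixing (finishes minute 116), so it starts at minute 116 and finishes at 116 + 50 = minute 166.
Press setup waits on ink mixing (finishes minute 116, plus 20-minute gap → minute 136), so it starts at minute 136 and finishes at 136 + 17 = minute 153.
Boxing cannot start until plate making (finishes minute 75); press setup (finishes minute 153). The controlling bound is minute 153, so boxing finishes at 153 + 10 = minute 163.
Folding needs all of press setup (finishes minute 153, plus 20-minute gap → minute 173); plate making (finishes minute 75, plus 20-minute gap → minute 95). That puts its earliest start at minute 173; it finishes at 173 + 25 = minute 198.
The bindery step cannot start until folding (finishes minute 198, plus 20-minute gap → minute 218); trimming (finishes minute 166). The controlling bound is minute 218, so the bindery step finishes at 218 + 36 = minute 254.
All tasks are finished once the last one completes. Finish times: Plate making at 75, Ink mixing at 116, Press setup at 153, Drying at 120, Trimming at 166, Folding at 198, The bindery step at 254, Boxing at 163. The latest is minute 254.

254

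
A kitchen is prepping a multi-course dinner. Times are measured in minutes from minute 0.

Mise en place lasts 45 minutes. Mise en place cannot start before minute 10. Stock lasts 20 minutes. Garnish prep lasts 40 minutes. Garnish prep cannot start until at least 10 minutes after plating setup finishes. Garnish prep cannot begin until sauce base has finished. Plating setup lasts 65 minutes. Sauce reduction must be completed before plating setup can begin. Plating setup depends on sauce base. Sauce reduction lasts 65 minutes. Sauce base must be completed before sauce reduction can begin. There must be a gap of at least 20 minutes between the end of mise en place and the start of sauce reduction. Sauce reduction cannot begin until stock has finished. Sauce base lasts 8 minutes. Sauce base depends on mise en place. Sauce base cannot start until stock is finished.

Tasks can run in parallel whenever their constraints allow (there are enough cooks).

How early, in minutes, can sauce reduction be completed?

Stock can start immediately at minute 0; it finishes at minute 20.
Mise en place waits on its own release at minute 10, so it starts at minute 10 and finishes at 10 + 45 = minute 55.
For sauce base: mise en place (finishes minute 55); stock (finishes minute 20). Taking the maximum gives a start of minute 55, and it finishes at 55 + 8 = minute 63.
Sauce reduction cannot start until sauce base (finishes minute 63); mise en place (finishes minute 55, plus 20-minute gap → minute 75); stock (finishes minute 20). The controlling bound is minute 75, so sauce reduction finishes at 75 + 65 = minute 140.

140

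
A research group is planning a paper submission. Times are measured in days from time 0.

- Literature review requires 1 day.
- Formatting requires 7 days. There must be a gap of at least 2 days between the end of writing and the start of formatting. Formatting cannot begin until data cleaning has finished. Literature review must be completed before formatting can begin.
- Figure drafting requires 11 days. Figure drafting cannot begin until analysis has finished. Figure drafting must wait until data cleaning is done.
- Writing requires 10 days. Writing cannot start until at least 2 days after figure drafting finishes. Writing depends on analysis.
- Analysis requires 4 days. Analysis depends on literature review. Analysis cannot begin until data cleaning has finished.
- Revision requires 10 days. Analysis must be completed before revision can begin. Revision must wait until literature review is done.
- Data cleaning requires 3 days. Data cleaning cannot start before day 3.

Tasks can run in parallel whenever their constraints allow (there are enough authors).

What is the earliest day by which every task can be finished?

Data cleaning cannot begin until its own release at day 3. It runs from day 3 to 3 + 3 = day 6.
Nothing blocks literature review, so it runs from day 0 to day 1.
Analysis needs all of literature review (finishes day 1); data cleaning (finishes day 6). That puts its earliest start at day 6; it finishes at 6 + 4 = day 10.
Revision has to wait for analysis (finishes day 10); literature review (finishes day 1). The latest of these is day 10, so revision runs day 10 to 10 + 10 = day 20.
Figure drafting needs all of analysis (finishes day 10); data cleaning (finishes day 6). That puts its earliest start at day 10; it finishes at 10 + 11 = day 21.
Writing needs all of figure drafting (finishes day 21, plus 2-day gap → day 23); analysis (finishes day 10). That puts its earliest start at day 23; it finishes at 23 + 10 = day 33.
Formatting has to wait for writing (finishes day 33, plus 2-day gap → day 35); data cleaning (finishes day 6); literature review (finishes day 1). The latest of these is day 35, so formatting runs day 35 to 35 + 7 = day 42.
All tasks are finished once the last one completes. Finish times: Literature review at 1, Data cleaning at 6, Analysis at 10, Figure drafting at 21, Writing at 33, Revision at 20, Formatting at 42. The latest is day 42.

42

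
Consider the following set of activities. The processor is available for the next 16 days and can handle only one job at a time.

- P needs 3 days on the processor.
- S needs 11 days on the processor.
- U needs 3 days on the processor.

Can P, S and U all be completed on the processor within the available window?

Running back to back, the jobs need 3 + 11 + 3 = 17 days on the processor.
Since 17 > 16, they cannot all fit.

No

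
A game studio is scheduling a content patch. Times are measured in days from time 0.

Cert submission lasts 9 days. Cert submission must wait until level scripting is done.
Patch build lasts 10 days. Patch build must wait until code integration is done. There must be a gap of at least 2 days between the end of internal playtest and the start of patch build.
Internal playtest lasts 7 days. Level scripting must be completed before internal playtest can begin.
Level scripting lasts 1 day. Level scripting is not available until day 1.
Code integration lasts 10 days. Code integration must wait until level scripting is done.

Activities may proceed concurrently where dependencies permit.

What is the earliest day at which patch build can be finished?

Level scripting cannot begin until its own release at day 1. It runs from day 1 to 1 + 1 = day 2.
Internal playtest waits on level scripting (finishes day 2), so it starts at day 2 and finishes at 2 + 7 = day 9.
Code integration cannot begin until level scripting (finishes day 2). It runs from day 2 to 2 + 10 = day 12.
Patch build needs all of code integration (finishes day 12); internal playtest (finishes day 9, plus 2-day gap → day 11). That puts its earliest start at day 12; it finishes at 12 + 10 = day 22.

22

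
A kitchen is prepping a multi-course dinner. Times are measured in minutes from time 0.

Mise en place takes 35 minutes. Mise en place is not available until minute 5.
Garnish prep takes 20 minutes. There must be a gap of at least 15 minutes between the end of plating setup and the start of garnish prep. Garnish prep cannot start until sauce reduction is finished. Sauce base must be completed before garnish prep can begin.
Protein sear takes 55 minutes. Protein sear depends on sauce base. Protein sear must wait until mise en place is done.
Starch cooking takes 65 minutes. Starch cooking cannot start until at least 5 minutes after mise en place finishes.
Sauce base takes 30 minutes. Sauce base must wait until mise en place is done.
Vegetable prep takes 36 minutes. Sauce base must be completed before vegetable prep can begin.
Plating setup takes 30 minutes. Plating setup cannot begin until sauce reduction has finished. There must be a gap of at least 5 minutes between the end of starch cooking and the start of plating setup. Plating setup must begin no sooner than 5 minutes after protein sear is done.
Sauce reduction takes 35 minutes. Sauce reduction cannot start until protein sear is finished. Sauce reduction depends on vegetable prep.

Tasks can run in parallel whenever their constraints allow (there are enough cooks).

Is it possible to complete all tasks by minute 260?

Yes

Mise en place waits on its own release at minute 5, so it starts at minute 5 and finishes at 5 + 35 = minute 40.
Starch cooking cannot begin until mise en place (finishes minute 40, plus 5-minute gap → minute 45). It runs from minute 45 to 45 + 65 = minute 110.
Sauce base waits on mise en place (finishes minute 40), so it starts at minute 40 and finishes at 40 + 30 = minute 70.
Vegetable prep cannot begin until sauce base (finishes minute 70). It runs from minute 70 to 70 + 36 = minute 106.
Protein sear has to wait for sauce base (finishes minute 70); mise en place (finishes minute 40). The latest of these is minute 70, so protein sear runs minute 70 to 70 + 55 = minute 125.
Sauce reduction cannot start until protein sear (finishes minute 125); vegetable prep (finishes minute 106). The controlling bound is minute 125, so sauce reduction finishes at 125 + 35 = minute 160.
Plating setup has to wait for sauce reduction (finishes minute 160); starch cooking (finishes minute 110, plus 5-minute gap → minute 115); protein sear (finishes minute 125, plus 5-minute gap → minute 130). The latest of these is minute 160, so plating setup runs minute 160 to 160 + 30 = minute 190.
For garnish prep: plating setup (finishes minute 190, plus 15-minute gap → minute 205); sauce reduction (finishes minute 160); sauce base (finishes minute 70). Taking the maximum gives a start of minute 205, and it finishes at 205 + 20 = minute 225.
Every task is finished by minute 225, which is no later than the deadline of 260, so the schedule is feasible.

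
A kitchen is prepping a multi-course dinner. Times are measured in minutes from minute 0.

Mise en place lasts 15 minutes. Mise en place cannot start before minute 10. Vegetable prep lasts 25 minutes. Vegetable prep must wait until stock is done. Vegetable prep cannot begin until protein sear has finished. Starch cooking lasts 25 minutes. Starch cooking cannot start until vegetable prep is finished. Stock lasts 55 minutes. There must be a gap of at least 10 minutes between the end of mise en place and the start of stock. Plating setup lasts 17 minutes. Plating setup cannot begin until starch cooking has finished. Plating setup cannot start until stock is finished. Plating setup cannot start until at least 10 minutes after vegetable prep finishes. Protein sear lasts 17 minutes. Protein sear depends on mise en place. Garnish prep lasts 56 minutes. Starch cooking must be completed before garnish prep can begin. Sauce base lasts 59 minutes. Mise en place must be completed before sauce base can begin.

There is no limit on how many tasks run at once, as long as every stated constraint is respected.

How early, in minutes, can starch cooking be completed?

140

Mise en place waits on its own release at minute 10, so it starts at minute 10 and finishes at 10 + 15 = minute 25.
After mise en place (finishes minute 25), protein sear can start at minute 25 and finishes at minute 42.
Stock cannot begin until mise en place (finishes minute 25, plus 10-minute gap → minute 35). It runs from minute 35 to 35 + 55 = minute 90.
Vegetable prep has to wait for stock (finishes minute 90); protein sear (finishes minute 42). The latest of these is minute 90, so vegetable prep runs minute 90 to 90 + 25 = minute 115.
Starch cooking cannot begin until vegetable prep (finishes minute 115). It runs from minute 115 to 115 + 25 = minute 140.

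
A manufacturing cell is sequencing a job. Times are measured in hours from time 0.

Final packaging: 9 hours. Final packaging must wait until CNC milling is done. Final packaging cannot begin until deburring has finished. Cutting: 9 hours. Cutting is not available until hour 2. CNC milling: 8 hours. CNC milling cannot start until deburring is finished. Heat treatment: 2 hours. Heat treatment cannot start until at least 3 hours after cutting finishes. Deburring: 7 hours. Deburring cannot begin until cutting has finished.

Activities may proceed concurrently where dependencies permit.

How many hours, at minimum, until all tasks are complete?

Cutting waits on its own release at hour 2, so it starts at hour 2 and finishes at 2 + 9 = hour 11.
After cutting (finishes hour 11, plus 3-hour gap → hour 14), heat treatment can start at hour 14 and finishes at hour 16.
Deburring cannot begin until cutting (finishes hour 11). It runs from hour 11 to 11 + 7 = hour 18.
CNC milling cannot begin until deburring (finishes hour 18). It runs from hour 18 to 18 + 8 = hour 26.
For final packaging: CNC milling (finishes hour 26); deburring (finishes hour 18). Taking the maximum gives a start of hour 26, and it finishes at 26 + 9 = hour 35.
All tasks are finished once the last one completes. Finish times: Cutting at 11, Deburring at 18, CNC milling at 26, Heat treatment at 16, Final packaging at 35. The latest is hour 35.

35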